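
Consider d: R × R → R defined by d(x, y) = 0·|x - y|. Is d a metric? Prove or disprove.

No. With c = 0, d(x,y) = 0 for all x, y. This fails identity of indiscernibles: d(9, 12) = 0 but 9 ≠ 12.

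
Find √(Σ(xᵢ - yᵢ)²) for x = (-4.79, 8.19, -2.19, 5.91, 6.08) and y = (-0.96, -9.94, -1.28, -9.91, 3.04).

√(Σ(x_i - y_i)²) = √((-4.79 - (-0.96))² + (8.19 - (-9.94))² + (-2.19 - (-1.28))² + (5.91 - (-9.91))² + (6.08 - 3.04)²)
= √((-3.83)² + 18.13² + (-0.91)² + 15.82² + 3.04²) = √(14.6689 + 328.6969 + 0.8281 + 250.2724 + 9.2416) = √603.7079 ≈ 24.5705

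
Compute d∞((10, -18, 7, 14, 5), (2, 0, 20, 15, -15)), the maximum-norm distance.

max(|x_i - y_i|) = max(|10 - 2|, |-18 - 0|, |7 - 20|, |14 - 15|, |5 - (-15)|) = max(8, 18, 13, 1, 20) = 20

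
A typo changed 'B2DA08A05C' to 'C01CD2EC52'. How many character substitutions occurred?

Differing positions: 1, 2, 3, 4, 5, 6, 7, 8, 10. Hamming distance = 9.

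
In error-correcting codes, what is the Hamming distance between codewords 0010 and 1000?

Differing positions: 1, 3. Hamming distance = 2.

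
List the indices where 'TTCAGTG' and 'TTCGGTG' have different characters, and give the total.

Differing positions: 4. Hamming distance = 1.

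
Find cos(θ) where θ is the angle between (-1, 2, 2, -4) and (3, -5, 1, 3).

With u = (-1, 2, 2, -4), v = (3, -5, 1, 3):
u·v = (-1)·3 + 2·(-5) + 2·1 + (-4)·3 = (-3) + (-10) + 2 + (-12) = -23.
|u| = √((-1)² + 2² + 2² + (-4)²) = √25, |v| = √(3² + (-5)² + 1² + 3²) = √44, so |u||v| = √(25·44) = √1100.
cos θ = (u·v)/(|u||v|) = -23/√1100 ≈ -0.6935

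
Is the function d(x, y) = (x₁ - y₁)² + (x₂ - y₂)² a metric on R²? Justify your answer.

No. The squared Euclidean distance fails the triangle inequality. Counterexample: x = (0, 0), y = (5, 5), z = (10, 10). d(x,z) = 10² + 10² = 200, but d(x,y) + d(y,z) = (5² + 5²) + (5² + 5²) = 50 + 50 = 100. Since 200 > 100, the triangle inequality is violated. (Note: √d, the ordinary Euclidean distance, IS a metric.)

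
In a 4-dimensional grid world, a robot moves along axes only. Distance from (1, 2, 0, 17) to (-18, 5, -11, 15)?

Σ|x_i - y_i| = |1 - (-18)| + |2 - 5| + |0 - (-11)| + |17 - 15| = 19 + 3 + 11 + 2 = 35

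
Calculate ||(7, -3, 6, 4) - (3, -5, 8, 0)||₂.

√(Σ(x_i - y_i)²) = √((7 - 3)² + (-3 - (-5))² + (6 - 8)² + (4 - 0)²)
= √(4² + 2² + (-2)² + 4²) = √(16 + 4 + 4 + 16) = √40 ≈ 6.3246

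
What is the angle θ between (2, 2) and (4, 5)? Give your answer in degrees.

With u = (2, 2), v = (4, 5):
u·v = 2·4 + 2·5 = 8 + 10 = 18.
|u| = √(2² + 2²) = √8, |v| = √(4² + 5²) = √41, so |u||v| = √(8·41) = √328.
cos θ = (u·v)/(|u||v|) = 18/√328 ≈ 0.993884
θ = arccos(0.993884) ≈ 6.34°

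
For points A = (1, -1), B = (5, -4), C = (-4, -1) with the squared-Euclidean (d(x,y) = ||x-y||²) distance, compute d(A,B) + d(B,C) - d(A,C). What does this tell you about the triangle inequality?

d(A,B) = 4² + 3² = 25, d(B,C) = 9² + 3² = 90, d(A,C) = 5² + 0² = 25.
d(A,B) + d(B,C) - d(A,C) = 25 + 90 - 25 = 115 - 25 = 90. This is ≥ 0, so the triangle inequality holds for these points.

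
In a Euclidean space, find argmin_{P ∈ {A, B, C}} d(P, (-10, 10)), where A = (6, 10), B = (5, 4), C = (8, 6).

Distances: d(A) = 16, d(B) ≈ 16.1555, d(C) ≈ 18.4391. Nearest: A = (6, 10) with distance 16.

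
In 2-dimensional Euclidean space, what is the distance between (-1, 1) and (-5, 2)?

√(Σ(x_i - y_i)²) = √((-1 - (-5))² + (1 - 2)²)
= √(4² + (-1)²) = √(16 + 1) = √17 ≈ 4.1231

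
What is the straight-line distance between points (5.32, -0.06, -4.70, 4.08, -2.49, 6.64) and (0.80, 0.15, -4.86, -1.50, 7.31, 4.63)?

√(Σ(x_i - y_i)²) = √((5.32 - 0.8)² + (-0.06 - 0.15)² + (-4.7 - (-4.86))² + (4.08 - (-1.5))² + (-2.49 - 7.31)² + (6.64 - 4.63)²)
= √(4.52² + (-0.21)² + 0.16² + 5.58² + (-9.8)² + 2.01²) = √(20.4304 + 0.0441 + 0.0256 + 31.1364 + 96.04 + 4.0401) = √151.7166 ≈ 12.3173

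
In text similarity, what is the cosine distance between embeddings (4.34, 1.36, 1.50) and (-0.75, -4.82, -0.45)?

With u = (4.34, 1.36, 1.50), v = (-0.75, -4.82, -0.45):
u·v = 4.34·(-0.75) + 1.36·(-4.82) + 1.5·(-0.45) = (-3.255) + (-6.5552) + (-0.675) = -10.4852.
|u| = √(4.34² + 1.36² + 1.5²) = √(18.8356 + 1.8496 + 2.25) = √22.9352, |v| = √((-0.75)² + (-4.82)² + (-0.45)²) = √(0.5625 + 23.2324 + 0.2025) = √23.9974.
cos θ = (u·v)/(|u||v|) = -10.4852/(√22.9352·√23.9974) ≈ -0.4469
Cosine distance = 1 - cos θ ≈ 1 - (-0.4469) = 1.4469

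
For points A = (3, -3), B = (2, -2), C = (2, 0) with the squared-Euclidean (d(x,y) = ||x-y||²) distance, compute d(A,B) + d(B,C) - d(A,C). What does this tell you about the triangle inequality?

d(A,B) = 1² + 1² = 2, d(B,C) = 0² + 2² = 4, d(A,C) = 1² + 3² = 10.
d(A,B) + d(B,C) - d(A,C) = 2 + 4 - 10 = 6 - 10 = -4. This is < 0, so the triangle inequality FAILS for these points (squared-Euclidean is not a metric).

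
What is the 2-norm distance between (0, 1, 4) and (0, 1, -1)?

(Σ|x_i - y_i|^2)^(1/2) = (|0 - 0|^2 + |1 - 1|^2 + |4 - (-1)|^2)^(1/2)
= (0^2 + 0^2 + 5^2)^(1/2) = (0 + 0 + 25)^(1/2) = (25)^(1/2) = 5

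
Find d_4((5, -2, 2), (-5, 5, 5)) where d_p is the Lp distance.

(Σ|x_i - y_i|^4)^(1/4) = (|5 - (-5)|^4 + |-2 - 5|^4 + |2 - 5|^4)^(1/4)
= (10^4 + 7^4 + 3^4)^(1/4) = (10000 + 2401 + 81)^(1/4) = (12482)^(1/4) ≈ 10.5699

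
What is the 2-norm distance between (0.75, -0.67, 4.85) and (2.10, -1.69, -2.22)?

(Σ|x_i - y_i|^2)^(1/2) = (|0.75 - 2.1|^2 + |-0.67 - (-1.69)|^2 + |4.85 - (-2.22)|^2)^(1/2)
= (1.35^2 + 1.02^2 + 7.07^2)^(1/2) = (1.8225 + 1.0404 + 49.9849)^(1/2) = (52.8478)^(1/2) ≈ 7.2696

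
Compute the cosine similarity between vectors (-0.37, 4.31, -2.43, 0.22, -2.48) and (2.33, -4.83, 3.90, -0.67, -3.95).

With u = (-0.37, 4.31, -2.43, 0.22, -2.48), v = (2.33, -4.83, 3.90, -0.67, -3.95):
u·v = (-0.37)·2.33 + 4.31·(-4.83) + (-2.43)·3.9 + 0.22·(-0.67) + (-2.48)·(-3.95) = (-0.8621) + (-20.8173) + (-9.477) + (-0.1474) + 9.796 = -21.5078.
|u| = √((-0.37)² + 4.31² + (-2.43)² + 0.22² + (-2.48)²) = √(0.1369 + 18.5761 + 5.9049 + 0.0484 + 6.1504) = √30.8167, |v| = √(2.33² + (-4.83)² + 3.9² + (-0.67)² + (-3.95)²) = √(5.4289 + 23.3289 + 15.21 + 0.4489 + 15.6025) = √60.0192.
cos θ = (u·v)/(|u||v|) = -21.5078/(√30.8167·√60.0192) ≈ -0.5001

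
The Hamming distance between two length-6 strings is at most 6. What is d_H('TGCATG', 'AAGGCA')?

Differing positions: 1, 2, 3, 4, 5, 6. Hamming distance = 6. The maximum possible Hamming distance for length-6 strings is 6, so d_H/6 = 6/6 = 1.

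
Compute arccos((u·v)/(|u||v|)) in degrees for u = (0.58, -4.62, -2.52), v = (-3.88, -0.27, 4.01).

With u = (0.58, -4.62, -2.52), v = (-3.88, -0.27, 4.01):
u·v = 0.58·(-3.88) + (-4.62)·(-0.27) + (-2.52)·4.01 = (-2.2504) + 1.2474 + (-10.1052) = -11.1082.
|u| = √(0.58² + (-4.62)² + (-2.52)²) = √(0.3364 + 21.3444 + 6.3504) = √28.0312, |v| = √((-3.88)² + (-0.27)² + 4.01²) = √(15.0544 + 0.0729 + 16.0801) = √31.2074.
cos θ = (u·v)/(|u||v|) = -11.1082/(√28.0312·√31.2074) ≈ -0.375573
θ = arccos(-0.375573) ≈ 112.06°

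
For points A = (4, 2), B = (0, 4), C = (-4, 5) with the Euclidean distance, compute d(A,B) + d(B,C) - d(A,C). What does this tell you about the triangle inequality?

d(A,B) = √(4² + 2²) = √20 ≈ 4.4721, d(B,C) = √(4² + 1²) = √17 ≈ 4.1231, d(A,C) = √(8² + 3²) = √73 ≈ 8.544.
d(A,B) + d(B,C) - d(A,C) = 4.4721 + 4.1231 - 8.544 = 8.5952 - 8.544 = 0.0512 (to 4 decimal places). This is ≥ 0, so the triangle inequality holds for these points.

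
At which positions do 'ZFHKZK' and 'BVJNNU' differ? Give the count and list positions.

Differing positions: 1, 2, 3, 4, 5, 6. Hamming distance = 6.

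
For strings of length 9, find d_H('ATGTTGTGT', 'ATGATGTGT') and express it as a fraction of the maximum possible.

Differing positions: 4. Hamming distance = 1. The maximum possible Hamming distance for length-9 strings is 9, so d_H/9 = 1/9 ≈ 0.1111.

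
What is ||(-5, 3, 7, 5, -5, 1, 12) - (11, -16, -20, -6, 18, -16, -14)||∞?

max(|x_i - y_i|) = max(|-5 - 11|, |3 - (-16)|, |7 - (-20)|, |5 - (-6)|, |-5 - 18|, |1 - (-16)|, |12 - (-14)|) = max(16, 19, 27, 11, 23, 17, 26) = 27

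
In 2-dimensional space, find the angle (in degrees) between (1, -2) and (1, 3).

With u = (1, -2), v = (1, 3):
u·v = 1·1 + (-2)·3 = 1 + (-6) = -5.
|u| = √(1² + (-2)²) = √5, |v| = √(1² + 3²) = √10, so |u||v| = √(5·10) = √50.
cos θ = (u·v)/(|u||v|) = -5/√50 ≈ -0.707107
θ = arccos(-0.707107) ≈ 135°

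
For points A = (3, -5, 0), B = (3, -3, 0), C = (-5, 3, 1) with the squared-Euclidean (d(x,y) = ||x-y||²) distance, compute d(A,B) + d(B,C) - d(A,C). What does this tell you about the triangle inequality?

d(A,B) = 0² + 2² + 0² = 4, d(B,C) = 8² + 6² + 1² = 101, d(A,C) = 8² + 8² + 1² = 129.
d(A,B) + d(B,C) - d(A,C) = 4 + 101 - 129 = 105 - 129 = -24. This is < 0, so the triangle inequality FAILS for these points (squared-Euclidean is not a metric).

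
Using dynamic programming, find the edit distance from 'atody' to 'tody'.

Let D[i][j] be the edit distance between the first i characters of 'atody' and the first j characters of 'tody', with D[i][0] = i, D[0][j] = j, and D[i][j] = D[i-1][j-1] if the characters match, else 1 + min(D[i-1][j], D[i][j-1], D[i-1][j-1]). Filling the table (rows: prefixes of 'atody', columns: prefixes of 'tody'):
     ε  t  o  d  y
  ε  0  1  2  3  4
  a  1  1  2  3  4
  t  2  1  2  3  4
  o  3  2  1  2  3
  d  4  3  2  1  2
  y  5  4  3  2  1
The bottom-right entry gives D[5][4] = 1, so no sequence of fewer than 1 edit works. Backtracking through the table gives one optimal edit sequence (1 edit):
  atody → tody (del a @1)
Edit distance = 1.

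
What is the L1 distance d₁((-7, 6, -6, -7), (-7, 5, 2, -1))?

Σ|x_i - y_i| = |-7 - (-7)| + |6 - 5| + |-6 - 2| + |-7 - (-1)| = 0 + 1 + 8 + 6 = 15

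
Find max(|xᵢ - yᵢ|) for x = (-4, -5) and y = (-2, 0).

max(|x_i - y_i|) = max(|-4 - (-2)|, |-5 - 0|) = max(2, 5) = 5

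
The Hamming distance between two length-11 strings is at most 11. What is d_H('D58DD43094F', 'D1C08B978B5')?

Differing positions: 2, 3, 4, 5, 6, 7, 8, 9, 10, 11. Hamming distance = 10. The maximum possible Hamming distance for length-11 strings is 11, so d_H/11 = 10/11 ≈ 0.9091.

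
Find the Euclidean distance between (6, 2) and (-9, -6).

√(Σ(x_i - y_i)²) = √((6 - (-9))² + (2 - (-6))²)
= √(15² + 8²) = √(225 + 64) = √289 = 17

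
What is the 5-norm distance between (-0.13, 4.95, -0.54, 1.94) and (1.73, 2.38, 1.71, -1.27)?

(Σ|x_i - y_i|^5)^(1/5) = (|-0.13 - 1.73|^5 + |4.95 - 2.38|^5 + |-0.54 - 1.71|^5 + |1.94 - (-1.27)|^5)^(1/5)
= (1.86^5 + 2.57^5 + 2.25^5 + 3.21^5)^(1/5) ≈ (22.262 + 112.1155 + 57.665 + 340.8201)^(1/5) = (532.8626)^(1/5) ≈ 3.5101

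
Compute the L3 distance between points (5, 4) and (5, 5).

(Σ|x_i - y_i|^3)^(1/3) = (|5 - 5|^3 + |4 - 5|^3)^(1/3)
= (0^3 + 1^3)^(1/3) = (0 + 1)^(1/3) = (1)^(1/3) = 1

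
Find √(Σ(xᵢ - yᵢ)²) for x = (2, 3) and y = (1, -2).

√(Σ(x_i - y_i)²) = √((2 - 1)² + (3 - (-2))²)
= √(1² + 5²) = √(1 + 25) = √26 ≈ 5.099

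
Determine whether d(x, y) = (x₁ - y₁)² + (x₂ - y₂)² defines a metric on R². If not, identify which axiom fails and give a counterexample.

No. The squared Euclidean distance fails the triangle inequality. Counterexample: x = (0, 0), y = (5, 5), z = (10, 10). d(x,z) = 10² + 10² = 200, but d(x,y) + d(y,z) = (5² + 5²) + (5² + 5²) = 50 + 50 = 100. Since 200 > 100, the triangle inequality is violated. (Note: √d, the ordinary Euclidean distance, IS a metric.)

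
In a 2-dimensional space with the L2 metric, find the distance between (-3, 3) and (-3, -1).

(Σ|x_i - y_i|^2)^(1/2) = (|-3 - (-3)|^2 + |3 - (-1)|^2)^(1/2)
= (0^2 + 4^2)^(1/2) = (0 + 16)^(1/2) = (16)^(1/2) = 4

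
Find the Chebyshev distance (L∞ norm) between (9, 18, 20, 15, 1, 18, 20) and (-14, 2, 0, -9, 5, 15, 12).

max(|x_i - y_i|) = max(|9 - (-14)|, |18 - 2|, |20 - 0|, |15 - (-9)|, |1 - 5|, |18 - 15|, |20 - 12|) = max(23, 16, 20, 24, 4, 3, 8) = 24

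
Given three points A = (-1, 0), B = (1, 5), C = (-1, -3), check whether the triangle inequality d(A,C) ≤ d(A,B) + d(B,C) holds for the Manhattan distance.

d(A,B) = 2 + 5 = 7, d(B,C) = 2 + 8 = 10, d(A,C) = 0 + 3 = 3.
d(A,C) = 3 ≤ 7 + 10 = 17. Triangle inequality is satisfied.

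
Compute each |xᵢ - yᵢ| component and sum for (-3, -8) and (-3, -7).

Σ|x_i - y_i| = |-3 - (-3)| + |-8 - (-7)| = 0 + 1 = 1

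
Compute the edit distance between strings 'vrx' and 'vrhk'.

Let D[i][j] be the edit distance between the first i characters of 'vrx' and the first j characters of 'vrhk', with D[i][0] = i, D[0][j] = j, and D[i][j] = D[i-1][j-1] if the characters match, else 1 + min(D[i-1][j], D[i][j-1], D[i-1][j-1]). Filling the table (rows: prefixes of 'vrx', columns: prefixes of 'vrhk'):
     ε  v  r  h  k
  ε  0  1  2  3  4
  v  1  0  1  2  3
  r  2  1  0  1  2
  x  3  2  1  1  2
The bottom-right entry gives D[3][4] = 2, so no sequence of fewer than 2 edits works. Backtracking through the table gives one optimal edit sequence (2 edits):
  vrx → vrhx (ins h @3)
  vrhx → vrhk (sub x→k @4)
Edit distance = 2.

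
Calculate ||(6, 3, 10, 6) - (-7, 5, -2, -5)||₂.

√(Σ(x_i - y_i)²) = √((6 - (-7))² + (3 - 5)² + (10 - (-2))² + (6 - (-5))²)
= √(13² + (-2)² + 12² + 11²) = √(169 + 4 + 144 + 121) = √438 ≈ 20.9284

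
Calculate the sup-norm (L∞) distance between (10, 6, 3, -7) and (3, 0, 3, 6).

max(|x_i - y_i|) = max(|10 - 3|, |6 - 0|, |3 - 3|, |-7 - 6|) = max(7, 6, 0, 13) = 13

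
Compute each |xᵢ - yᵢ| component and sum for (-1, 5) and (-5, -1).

Σ|x_i - y_i| = |-1 - (-5)| + |5 - (-1)| = 4 + 6 = 10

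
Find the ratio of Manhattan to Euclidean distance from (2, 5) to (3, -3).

L1 = |2 - 3| + |5 - (-3)| = 1 + 8 = 9
L2 = √(1² + 8²) = √65 ≈ 8.0623
L1 ≥ L2 always (equality iff movement is along one axis); L1 > L2 here.
Ratio L1/L2 = 9/√65 ≈ 1.1163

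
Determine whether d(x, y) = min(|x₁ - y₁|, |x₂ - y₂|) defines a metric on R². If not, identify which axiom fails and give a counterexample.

No. d fails identity of indiscernibles: take x = (5, 0) and y = (5, 1). Then d(x,y) = min(|5 - 5|, |0 - 1|) = min(0, 1) = 0, yet x ≠ y.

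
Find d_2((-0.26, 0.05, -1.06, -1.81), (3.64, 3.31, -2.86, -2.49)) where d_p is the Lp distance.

(Σ|x_i - y_i|^2)^(1/2) = (|-0.26 - 3.64|^2 + |0.05 - 3.31|^2 + |-1.06 - (-2.86)|^2 + |-1.81 - (-2.49)|^2)^(1/2)
= (3.9^2 + 3.26^2 + 1.8^2 + 0.68^2)^(1/2) = (15.21 + 10.6276 + 3.24 + 0.4624)^(1/2) = (29.54)^(1/2) ≈ 5.4351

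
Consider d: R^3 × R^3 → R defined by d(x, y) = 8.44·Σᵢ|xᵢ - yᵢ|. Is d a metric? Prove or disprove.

Yes. The L1 (Manhattan) norm induces a metric on R^3, and multiplying a metric by a positive constant 8.44 > 0 preserves all four axioms: non-negativity (8.44·||x-y|| ≥ 0), identity (8.44·||x-y|| = 0 ⟺ ||x-y|| = 0 ⟺ x = y), symmetry (||x-y|| = ||y-x||), and the triangle inequality (8.44·||x-z|| ≤ 8.44·||x-y|| + 8.44·||y-z||). So d is a metric.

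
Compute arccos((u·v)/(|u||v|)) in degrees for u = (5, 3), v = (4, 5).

With u = (5, 3), v = (4, 5):
u·v = 5·4 + 3·5 = 20 + 15 = 35.
|u| = √(5² + 3²) = √34, |v| = √(4² + 5²) = √41, so |u||v| = √(34·41) = √1394.
cos θ = (u·v)/(|u||v|) = 35/√1394 ≈ 0.937425
θ = arccos(0.937425) ≈ 20.38°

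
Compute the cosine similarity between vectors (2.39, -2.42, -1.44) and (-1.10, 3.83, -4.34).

With u = (2.39, -2.42, -1.44), v = (-1.10, 3.83, -4.34):
u·v = 2.39·(-1.1) + (-2.42)·3.83 + (-1.44)·(-4.34) = (-2.629) + (-9.2686) + 6.2496 = -5.648.
|u| = √(2.39² + (-2.42)² + (-1.44)²) = √(5.7121 + 5.8564 + 2.0736) = √13.6421, |v| = √((-1.1)² + 3.83² + (-4.34)²) = √(1.21 + 14.6689 + 18.8356) = √34.7145.
cos θ = (u·v)/(|u||v|) = -5.648/(√13.6421·√34.7145) ≈ -0.2595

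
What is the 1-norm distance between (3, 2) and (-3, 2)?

Σ|x_i - y_i| = |3 - (-3)| + |2 - 2| = 6 + 0 = 6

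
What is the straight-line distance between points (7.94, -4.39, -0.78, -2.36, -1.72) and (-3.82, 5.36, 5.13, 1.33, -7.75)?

√(Σ(x_i - y_i)²) = √((7.94 - (-3.82))² + (-4.39 - 5.36)² + (-0.78 - 5.13)² + (-2.36 - 1.33)² + (-1.72 - (-7.75))²)
= √(11.76² + (-9.75)² + (-5.91)² + (-3.69)² + 6.03²) = √(138.2976 + 95.0625 + 34.9281 + 13.6161 + 36.3609) = √318.2652 ≈ 17.84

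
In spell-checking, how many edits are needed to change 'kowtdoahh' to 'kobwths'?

Let D[i][j] be the edit distance between the first i characters of 'kowtdoahh' and the first j characters of 'kobwths', with D[i][0] = i, D[0][j] = j, and D[i][j] = D[i-1][j-1] if the characters match, else 1 + min(D[i-1][j], D[i][j-1], D[i-1][j-1]). Filling the table (rows: prefixes of 'kowtdoahh', columns: prefixes of 'kobwths'):
     ε  k  o  b  w  t  h  s
  ε  0  1  2  3  4  5  6  7
  k  1  0  1  2  3  4  5  6
  o  2  1  0  1  2  3  4  5
  w  3  2  1  1  1  2  3  4
  t  4  3  2  2  2  1  2  3
  d  5  4  3  3  3  2  2  3
  o  6  5  4  4  4  3  3  3
  a  7  6  5  5  5  4  4  4
  h  8  7  6  6  6  5  4  5
  h  9  8  7  7  7  6  5  5
The bottom-right entry gives D[9][7] = 5, so no sequence of fewer than 5 edits works. Backtracking through the table gives one optimal edit sequence (5 edits):
  kowtdoahh → kobwtdoahh (ins b @3)
  kobwtdoahh → kobwtoahh (del d @6)
  kobwtoahh → kobwtahh (del o @6)
  kobwtahh → kobwthh (del a @6)
  kobwthh → kobwths (sub h→s @7)
Edit distance = 5.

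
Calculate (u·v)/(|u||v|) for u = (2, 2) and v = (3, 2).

With u = (2, 2), v = (3, 2):
u·v = 2·3 + 2·2 = 6 + 4 = 10.
|u| = √(2² + 2²) = √8, |v| = √(3² + 2²) = √13, so |u||v| = √(8·13) = √104.
cos θ = (u·v)/(|u||v|) = 10/√104 ≈ 0.9806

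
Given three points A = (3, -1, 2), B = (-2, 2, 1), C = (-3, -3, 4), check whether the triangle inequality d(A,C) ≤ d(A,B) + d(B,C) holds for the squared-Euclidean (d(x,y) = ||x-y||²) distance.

d(A,B) = 5² + 3² + 1² = 35, d(B,C) = 1² + 5² + 3² = 35, d(A,C) = 6² + 2² + 2² = 44.
d(A,C) = 44 ≤ 35 + 35 = 70. Triangle inequality is satisfied.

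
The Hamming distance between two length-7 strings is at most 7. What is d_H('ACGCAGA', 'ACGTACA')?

Differing positions: 4, 6. Hamming distance = 2. The maximum possible Hamming distance for length-7 strings is 7, so d_H/7 = 2/7 ≈ 0.2857.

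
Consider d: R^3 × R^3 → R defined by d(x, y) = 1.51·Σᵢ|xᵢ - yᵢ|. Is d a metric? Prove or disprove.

Yes. The L1 (Manhattan) norm induces a metric on R^3, and multiplying a metric by a positive constant 1.51 > 0 preserves all four axioms: non-negativity (1.51·||x-y|| ≥ 0), identity (1.51·||x-y|| = 0 ⟺ ||x-y|| = 0 ⟺ x = y), symmetry (||x-y|| = ||y-x||), and the triangle inequality (1.51·||x-z|| ≤ 1.51·||x-y|| + 1.51·||y-z||). So d is a metric.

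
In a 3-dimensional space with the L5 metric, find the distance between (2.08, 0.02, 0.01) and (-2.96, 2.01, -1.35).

(Σ|x_i - y_i|^5)^(1/5) = (|2.08 - (-2.96)|^5 + |0.02 - 2.01|^5 + |0.01 - (-1.35)|^5)^(1/5)
= (5.04^5 + 1.99^5 + 1.36^5)^(1/5) ≈ (3252.0161 + 31.208 + 4.6526)^(1/5) = (3287.8767)^(1/5) ≈ 5.0511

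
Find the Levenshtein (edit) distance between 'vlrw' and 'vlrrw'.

Let D[i][j] be the edit distance between the first i characters of 'vlrw' and the first j characters of 'vlrrw', with D[i][0] = i, D[0][j] = j, and D[i][j] = D[i-1][j-1] if the characters match, else 1 + min(D[i-1][j], D[i][j-1], D[i-1][j-1]). Filling the table (rows: prefixes of 'vlrw', columns: prefixes of 'vlrrw'):
     ε  v  l  r  r  w
  ε  0  1  2  3  4  5
  v  1  0  1  2  3  4
  l  2  1  0  1  2  3
  r  3  2  1  0  1  2
  w  4  3  2  1  1  1
The bottom-right entry gives D[4][5] = 1, so no sequence of fewer than 1 edit works. Backtracking through the table gives one optimal edit sequence (1 edit):
  vlrw → vlrrw (ins r @3)
Edit distance = 1.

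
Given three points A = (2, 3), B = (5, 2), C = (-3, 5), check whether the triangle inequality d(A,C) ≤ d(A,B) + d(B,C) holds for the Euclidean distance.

d(A,B) = √(3² + 1²) = √10 ≈ 3.1623, d(B,C) = √(8² + 3²) = √73 ≈ 8.544, d(A,C) = √(5² + 2²) = √29 ≈ 5.3852.
d(A,C) ≈ 5.3852 ≤ 3.1623 + 8.544 = 11.7063. Triangle inequality is satisfied.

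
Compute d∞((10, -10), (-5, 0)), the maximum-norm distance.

max(|x_i - y_i|) = max(|10 - (-5)|, |-10 - 0|) = max(15, 10) = 15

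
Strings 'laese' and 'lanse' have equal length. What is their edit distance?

Let D[i][j] be the edit distance between the first i characters of 'laese' and the first j characters of 'lanse', with D[i][0] = i, D[0][j] = j, and D[i][j] = D[i-1][j-1] if the characters match, else 1 + min(D[i-1][j], D[i][j-1], D[i-1][j-1]). Filling the table (rows: prefixes of 'laese', columns: prefixes of 'lanse'):
     ε  l  a  n  s  e
  ε  0  1  2  3  4  5
  l  1  0  1  2  3  4
  a  2  1  0  1  2  3
  e  3  2  1  1  2  2
  s  4  3  2  2  1  2
  e  5  4  3  3  2  1
The bottom-right entry gives D[5][5] = 1, so no sequence of fewer than 1 edit works. Backtracking through the table gives one optimal edit sequence (1 edit):
  laese → lanse (sub e→n @3)
Edit distance = 1.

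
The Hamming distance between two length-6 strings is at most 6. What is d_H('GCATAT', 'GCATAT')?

Differing positions: none. Hamming distance = 0. The maximum possible Hamming distance for length-6 strings is 6, so d_H/6 = 0/6 = 0.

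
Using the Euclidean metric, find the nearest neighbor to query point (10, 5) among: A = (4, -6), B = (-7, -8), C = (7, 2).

Distances: d(A) ≈ 12.53, d(B) ≈ 21.4009, d(C) ≈ 4.2426. Nearest: C = (7, 2) with distance 4.2426.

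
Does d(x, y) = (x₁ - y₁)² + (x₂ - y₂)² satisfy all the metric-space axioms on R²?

No. The squared Euclidean distance fails the triangle inequality. Counterexample: x = (0, 0), y = (3, 2), z = (6, 4). d(x,z) = 6² + 4² = 52, but d(x,y) + d(y,z) = (3² + 2²) + (3² + 2²) = 13 + 13 = 26. Since 52 > 26, the triangle inequality is violated. (Note: √d, the ordinary Euclidean distance, IS a metric.)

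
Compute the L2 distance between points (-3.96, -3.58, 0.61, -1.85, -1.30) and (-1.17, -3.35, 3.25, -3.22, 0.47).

(Σ|x_i - y_i|^2)^(1/2) = (|-3.96 - (-1.17)|^2 + |-3.58 - (-3.35)|^2 + |0.61 - 3.25|^2 + |-1.85 - (-3.22)|^2 + |-1.3 - 0.47|^2)^(1/2)
= (2.79^2 + 0.23^2 + 2.64^2 + 1.37^2 + 1.77^2)^(1/2) = (7.7841 + 0.0529 + 6.9696 + 1.8769 + 3.1329)^(1/2) = (19.8164)^(1/2) ≈ 4.4516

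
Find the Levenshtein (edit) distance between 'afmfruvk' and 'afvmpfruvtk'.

Let D[i][j] be the edit distance between the first i characters of 'afmfruvk' and the first j characters of 'afvmpfruvtk', with D[i][0] = i, D[0][j] = j, and D[i][j] = D[i-1][j-1] if the characters match, else 1 + min(D[i-1][j], D[i][j-1], D[i-1][j-1]). Filling the table (rows: prefixes of 'afmfruvk', columns: prefixes of 'afvmpfruvtk'):
     ε  a  f  v  m  p  f  r  u  v  t  k
  ε  0  1  2  3  4  5  6  7  8  9 10 11
  a  1  0  1  2  3  4  5  6  7  8  9 10
  f  2  1  0  1  2  3  4  5  6  7  8  9
  m  3  2  1  1  1  2  3  4  5  6  7  8
  f  4  3  2  2  2  2  2  3  4  5  6  7
  r  5  4  3  3  3  3  3  2  3  4  5  6
  u  6  5  4  4  4  4  4  3  2  3  4  5
  v  7  6  5  4  5  5  5  4  3  2  3  4
  k  8  7  6  5  5  6  6  5  4  3  3  3
The bottom-right entry gives D[8][11] = 3, so no sequence of fewer than 3 edits works. Backtracking through the table gives one optimal edit sequence (3 edits):
  afmfruvk → afvmfruvk (ins v @3)
  afvmfruvk → afvmpfruvk (ins p @5)
  afvmpfruvk → afvmpfruvtk (ins t @10)
Edit distance = 3.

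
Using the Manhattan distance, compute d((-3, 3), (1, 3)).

Σ|x_i - y_i| = |-3 - 1| + |3 - 3| = 4 + 0 = 4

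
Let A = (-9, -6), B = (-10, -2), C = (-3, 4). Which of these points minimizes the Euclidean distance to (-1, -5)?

Distances: d(A) ≈ 8.0623, d(B) ≈ 9.4868, d(C) ≈ 9.2195. Nearest: A = (-9, -6) with distance 8.0623.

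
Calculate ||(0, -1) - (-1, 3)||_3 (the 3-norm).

(Σ|x_i - y_i|^3)^(1/3) = (|0 - (-1)|^3 + |-1 - 3|^3)^(1/3)
= (1^3 + 4^3)^(1/3) = (1 + 64)^(1/3) = (65)^(1/3) ≈ 4.0207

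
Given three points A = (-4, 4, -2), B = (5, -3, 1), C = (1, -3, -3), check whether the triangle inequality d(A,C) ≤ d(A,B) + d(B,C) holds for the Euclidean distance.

d(A,B) = √(9² + 7² + 3²) = √139 ≈ 11.7898, d(B,C) = √(4² + 0² + 4²) = √32 ≈ 5.6569, d(A,C) = √(5² + 7² + 1²) = √75 ≈ 8.6603.
d(A,C) ≈ 8.6603 ≤ 11.7898 + 5.6569 = 17.4467. Triangle inequality is satisfied.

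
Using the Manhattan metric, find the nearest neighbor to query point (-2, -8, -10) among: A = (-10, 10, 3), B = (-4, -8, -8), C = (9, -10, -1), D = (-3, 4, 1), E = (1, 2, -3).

Distances: d(A) = 39, d(B) = 4, d(C) = 22, d(D) = 24, d(E) = 20. Nearest: B = (-4, -8, -8) with distance 4.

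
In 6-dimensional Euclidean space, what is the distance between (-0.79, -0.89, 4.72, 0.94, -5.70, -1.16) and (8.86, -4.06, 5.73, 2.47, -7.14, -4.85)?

√(Σ(x_i - y_i)²) = √((-0.79 - 8.86)² + (-0.89 - (-4.06))² + (4.72 - 5.73)² + (0.94 - 2.47)² + (-5.7 - (-7.14))² + (-1.16 - (-4.85))²)
= √((-9.65)² + 3.17² + (-1.01)² + (-1.53)² + 1.44² + 3.69²) = √(93.1225 + 10.0489 + 1.0201 + 2.3409 + 2.0736 + 13.6161) = √122.2221 ≈ 11.0554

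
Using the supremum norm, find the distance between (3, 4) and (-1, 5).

max(|x_i - y_i|) = max(|3 - (-1)|, |4 - 5|) = max(4, 1) = 4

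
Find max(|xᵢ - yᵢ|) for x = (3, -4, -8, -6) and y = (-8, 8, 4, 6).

max(|x_i - y_i|) = max(|3 - (-8)|, |-4 - 8|, |-8 - 4|, |-6 - 6|) = max(11, 12, 12, 12) = 12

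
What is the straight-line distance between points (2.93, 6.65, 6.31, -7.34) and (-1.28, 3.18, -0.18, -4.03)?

√(Σ(x_i - y_i)²) = √((2.93 - (-1.28))² + (6.65 - 3.18)² + (6.31 - (-0.18))² + (-7.34 - (-4.03))²)
= √(4.21² + 3.47² + 6.49² + (-3.31)²) = √(17.7241 + 12.0409 + 42.1201 + 10.9561) = √82.8412 ≈ 9.1017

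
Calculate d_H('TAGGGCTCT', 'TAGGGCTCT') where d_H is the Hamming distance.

Differing positions: none. Hamming distance = 0.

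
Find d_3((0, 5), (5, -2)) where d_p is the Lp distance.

(Σ|x_i - y_i|^3)^(1/3) = (|0 - 5|^3 + |5 - (-2)|^3)^(1/3)
= (5^3 + 7^3)^(1/3) = (125 + 343)^(1/3) = (468)^(1/3) ≈ 7.7639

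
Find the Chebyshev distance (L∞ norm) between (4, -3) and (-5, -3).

max(|x_i - y_i|) = max(|4 - (-5)|, |-3 - (-3)|) = max(9, 0) = 9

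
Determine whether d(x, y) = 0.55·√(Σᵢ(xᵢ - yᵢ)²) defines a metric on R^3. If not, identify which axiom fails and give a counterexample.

Yes. The L2 (Euclidean) norm induces a metric on R^3, and multiplying a metric by a positive constant 0.55 > 0 preserves all four axioms: non-negativity (0.55·||x-y|| ≥ 0), identity (0.55·||x-y|| = 0 ⟺ ||x-y|| = 0 ⟺ x = y), symmetry (||x-y|| = ||y-x||), and the triangle inequality (0.55·||x-z|| ≤ 0.55·||x-y|| + 0.55·||y-z||). So d is a metric.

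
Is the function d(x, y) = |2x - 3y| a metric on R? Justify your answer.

No. d fails symmetry: d(8, 6) = |2·8 - 3·6| = |-2| = 2, but d(6, 8) = |2·6 - 3·8| = |-12| = 12. Since 2 ≠ 12, d(x,y) ≠ d(y,x) in general.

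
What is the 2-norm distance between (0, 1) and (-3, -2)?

(Σ|x_i - y_i|^2)^(1/2) = (|0 - (-3)|^2 + |1 - (-2)|^2)^(1/2)
= (3^2 + 3^2)^(1/2) = (9 + 9)^(1/2) = (18)^(1/2) ≈ 4.2426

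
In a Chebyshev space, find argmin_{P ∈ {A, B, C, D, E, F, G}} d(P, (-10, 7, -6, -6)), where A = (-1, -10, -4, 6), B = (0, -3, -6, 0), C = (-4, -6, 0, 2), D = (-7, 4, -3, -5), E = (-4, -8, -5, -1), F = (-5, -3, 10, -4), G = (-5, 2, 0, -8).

Distances: d(A) = 17, d(B) = 10, d(C) = 13, d(D) = 3, d(E) = 15, d(F) = 16, d(G) = 6. Nearest: D = (-7, 4, -3, -5) with distance 3.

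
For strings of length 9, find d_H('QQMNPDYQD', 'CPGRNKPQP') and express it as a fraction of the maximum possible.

Differing positions: 1, 2, 3, 4, 5, 6, 7, 9. Hamming distance = 8. The maximum possible Hamming distance for length-9 strings is 9, so d_H/9 = 8/9 ≈ 0.8889.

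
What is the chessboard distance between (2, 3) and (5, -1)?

max(|x_i - y_i|) = max(|2 - 5|, |3 - (-1)|) = max(3, 4) = 4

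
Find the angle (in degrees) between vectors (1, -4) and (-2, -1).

With u = (1, -4), v = (-2, -1):
u·v = 1·(-2) + (-4)·(-1) = (-2) + 4 = 2.
|u| = √(1² + (-4)²) = √17, |v| = √((-2)² + (-1)²) = √5, so |u||v| = √(17·5) = √85.
cos θ = (u·v)/(|u||v|) = 2/√85 ≈ 0.21693
θ = arccos(0.21693) ≈ 77.47°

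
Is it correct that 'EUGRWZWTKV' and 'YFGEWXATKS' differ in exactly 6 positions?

Differing positions: 1, 2, 4, 6, 7, 10. Hamming distance = 6, so the claim is true.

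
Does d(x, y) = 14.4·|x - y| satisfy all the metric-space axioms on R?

Yes. Since |x - y| is a metric on R and 14.4 > 0, the positive scalar multiple 14.4·|x - y| is also a metric: scaling by a positive constant preserves non-negativity, identity (d=0 ⟺ |x-y|=0 ⟺ x=y), symmetry, and the triangle inequality.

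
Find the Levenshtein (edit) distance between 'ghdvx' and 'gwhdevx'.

Let D[i][j] be the edit distance between the first i characters of 'ghdvx' and the first j characters of 'gwhdevx', with D[i][0] = i, D[0][j] = j, and D[i][j] = D[i-1][j-1] if the characters match, else 1 + min(D[i-1][j], D[i][j-1], D[i-1][j-1]). Filling the table (rows: prefixes of 'ghdvx', columns: prefixes of 'gwhdevx'):
     ε  g  w  h  d  e  v  x
  ε  0  1  2  3  4  5  6  7
  g  1  0  1  2  3  4  5  6
  h  2  1  1  1  2  3  4  5
  d  3  2  2  2  1  2  3  4
  v  4  3  3  3  2  2  2  3
  x  5  4  4  4  3  3  3  2
The bottom-right entry gives D[5][7] = 2, so no sequence of fewer than 2 edits works. Backtracking through the table gives one optimal edit sequence (2 edits):
  ghdvx → gwhdvx (ins w @2)
  gwhdvx → gwhdevx (ins e @5)
Edit distance = 2.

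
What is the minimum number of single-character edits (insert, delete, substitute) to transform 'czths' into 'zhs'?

Let D[i][j] be the edit distance between the first i characters of 'czths' and the first j characters of 'zhs', with D[i][0] = i, D[0][j] = j, and D[i][j] = D[i-1][j-1] if the characters match, else 1 + min(D[i-1][j], D[i][j-1], D[i-1][j-1]). Filling the table (rows: prefixes of 'czths', columns: prefixes of 'zhs'):
     ε  z  h  s
  ε  0  1  2  3
  c  1  1  2  3
  z  2  1  2  3
  t  3  2  2  3
  h  4  3  2  3
  s  5  4  3  2
The bottom-right entry gives D[5][3] = 2, so no sequence of fewer than 2 edits works. Backtracking through the table gives one optimal edit sequence (2 edits):
  czths → zths (del c @1)
  zths → zhs (del t @2)
Edit distance = 2.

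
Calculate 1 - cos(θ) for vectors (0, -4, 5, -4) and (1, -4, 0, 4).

With u = (0, -4, 5, -4), v = (1, -4, 0, 4):
u·v = 0·1 + (-4)·(-4) + 5·0 + (-4)·4 = 0 + 16 + 0 + (-16) = 0.
|u| = √(0² + (-4)² + 5² + (-4)²) = √57, |v| = √(1² + (-4)² + 0² + 4²) = √33, so |u||v| = √(57·33) = √1881.
cos θ = (u·v)/(|u||v|) = 0/√1881 = 0
Cosine distance = 1 - cos θ = 1 - 0 = 1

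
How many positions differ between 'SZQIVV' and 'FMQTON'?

Differing positions: 1, 2, 4, 5, 6. Hamming distance = 5.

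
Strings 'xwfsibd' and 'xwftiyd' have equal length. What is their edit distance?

Let D[i][j] be the edit distance between the first i characters of 'xwfsibd' and the first j characters of 'xwftiyd', with D[i][0] = i, D[0][j] = j, and D[i][j] = D[i-1][j-1] if the characters match, else 1 + min(D[i-1][j], D[i][j-1], D[i-1][j-1]). Filling the table (rows: prefixes of 'xwfsibd', columns: prefixes of 'xwftiyd'):
     ε  x  w  f  t  i  y  d
  ε  0  1  2  3  4  5  6  7
  x  1  0  1  2  3  4  5  6
  w  2  1  0  1  2  3  4  5
  f  3  2  1  0  1  2  3  4
  s  4  3  2  1  1  2  3  4
  i  5  4  3  2  2  1  2  3
  b  6  5  4  3  3  2  2  3
  d  7  6  5  4  4  3  3  2
The bottom-right entry gives D[7][7] = 2, so no sequence of fewer than 2 edits works. Backtracking through the table gives one optimal edit sequence (2 edits):
  xwfsibd → xwftibd (sub s→t @4)
  xwftibd → xwftiyd (sub b→y @6)
Edit distance = 2.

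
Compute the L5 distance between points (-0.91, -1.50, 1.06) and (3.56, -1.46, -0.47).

(Σ|x_i - y_i|^5)^(1/5) = (|-0.91 - 3.56|^5 + |-1.5 - (-1.46)|^5 + |1.06 - (-0.47)|^5)^(1/5)
= (4.47^5 + 0.04^5 + 1.53^5)^(1/5) ≈ (1784.5866 + 0 + 8.3841)^(1/5) = (1792.9707)^(1/5) ≈ 4.4742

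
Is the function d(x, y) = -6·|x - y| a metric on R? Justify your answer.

No. With c = -6 < 0, d fails non-negativity: d(5, 8) = -6·|5 - 8| = -6·3 = -18 < 0.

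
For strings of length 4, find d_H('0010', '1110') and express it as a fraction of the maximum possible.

Differing positions: 1, 2. Hamming distance = 2. The maximum possible Hamming distance for length-4 strings is 4, so d_H/4 = 2/4 = 0.5.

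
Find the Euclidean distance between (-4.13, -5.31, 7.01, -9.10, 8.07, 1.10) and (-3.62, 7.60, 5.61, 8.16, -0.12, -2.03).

√(Σ(x_i - y_i)²) = √((-4.13 - (-3.62))² + (-5.31 - 7.6)² + (7.01 - 5.61)² + (-9.1 - 8.16)² + (8.07 - (-0.12))² + (1.1 - (-2.03))²)
= √((-0.51)² + (-12.91)² + 1.4² + (-17.26)² + 8.19² + 3.13²) = √(0.2601 + 166.6681 + 1.96 + 297.9076 + 67.0761 + 9.7969) = √543.6688 ≈ 23.3167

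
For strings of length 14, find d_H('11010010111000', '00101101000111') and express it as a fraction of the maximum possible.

Differing positions: 1, 2, 3, 4, 5, 6, 7, 8, 9, 10, 11, 12, 13, 14. Hamming distance = 14. The maximum possible Hamming distance for length-14 strings is 14, so d_H/14 = 14/14 = 1.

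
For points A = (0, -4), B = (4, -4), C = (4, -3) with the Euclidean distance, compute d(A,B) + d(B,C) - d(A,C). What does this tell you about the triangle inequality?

d(A,B) = √(4² + 0²) = √16 = 4, d(B,C) = √(0² + 1²) = √1 = 1, d(A,C) = √(4² + 1²) = √17 ≈ 4.1231.
d(A,B) + d(B,C) - d(A,C) = 4 + 1 - 4.1231 = 5 - 4.1231 = 0.8769 (to 4 decimal places). This is ≥ 0, so the triangle inequality holds for these points.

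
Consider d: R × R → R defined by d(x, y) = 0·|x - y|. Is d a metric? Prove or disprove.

No. With c = 0, d(x,y) = 0 for all x, y. This fails identity of indiscernibles: d(8, 11) = 0 but 8 ≠ 11.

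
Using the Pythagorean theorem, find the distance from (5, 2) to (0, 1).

√(Σ(x_i - y_i)²) = √((5 - 0)² + (2 - 1)²)
= √(5² + 1²) = √(25 + 1) = √26 ≈ 5.099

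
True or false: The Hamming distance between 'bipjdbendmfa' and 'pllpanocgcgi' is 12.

Differing positions: 1, 2, 3, 4, 5, 6, 7, 8, 9, 10, 11, 12. Hamming distance = 12, so the claim is true.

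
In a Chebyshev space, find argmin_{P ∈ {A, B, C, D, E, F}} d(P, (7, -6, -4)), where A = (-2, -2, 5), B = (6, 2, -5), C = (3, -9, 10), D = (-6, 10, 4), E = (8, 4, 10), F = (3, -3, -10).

Distances: d(A) = 9, d(B) = 8, d(C) = 14, d(D) = 16, d(E) = 14, d(F) = 6. Nearest: F = (3, -3, -10) with distance 6.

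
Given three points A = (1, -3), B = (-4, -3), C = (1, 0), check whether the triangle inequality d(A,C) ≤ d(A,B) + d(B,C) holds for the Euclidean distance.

d(A,B) = √(5² + 0²) = √25 = 5, d(B,C) = √(5² + 3²) = √34 ≈ 5.831, d(A,C) = √(0² + 3²) = √9 = 3.
d(A,C) = 3 ≤ 5 + 5.831 = 10.831. Triangle inequality is satisfied.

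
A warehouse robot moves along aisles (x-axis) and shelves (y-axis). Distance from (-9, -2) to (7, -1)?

Σ|x_i - y_i| = |-9 - 7| + |-2 - (-1)| = 16 + 1 = 17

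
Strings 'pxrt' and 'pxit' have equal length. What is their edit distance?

Let D[i][j] be the edit distance between the first i characters of 'pxrt' and the first j characters of 'pxit', with D[i][0] = i, D[0][j] = j, and D[i][j] = D[i-1][j-1] if the characters match, else 1 + min(D[i-1][j], D[i][j-1], D[i-1][j-1]). Filling the table (rows: prefixes of 'pxrt', columns: prefixes of 'pxit'):
     ε  p  x  i  t
  ε  0  1  2  3  4
  p  1  0  1  2  3
  x  2  1  0  1  2
  r  3  2  1  1  2
  t  4  3  2  2  1
The bottom-right entry gives D[4][4] = 1, so no sequence of fewer than 1 edit works. Backtracking through the table gives one optimal edit sequence (1 edit):
  pxrt → pxit (sub r→i @3)
Edit distance = 1.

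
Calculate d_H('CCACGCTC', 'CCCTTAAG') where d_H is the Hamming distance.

Differing positions: 3, 4, 5, 6, 7, 8. Hamming distance = 6.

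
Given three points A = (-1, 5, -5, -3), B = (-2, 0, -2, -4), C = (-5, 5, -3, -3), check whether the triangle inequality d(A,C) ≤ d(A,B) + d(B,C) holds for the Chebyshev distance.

d(A,B) = max(1, 5, 3, 1) = 5, d(B,C) = max(3, 5, 1, 1) = 5, d(A,C) = max(4, 0, 2, 0) = 4.
d(A,C) = 4 ≤ 5 + 5 = 10. Triangle inequality is satisfied.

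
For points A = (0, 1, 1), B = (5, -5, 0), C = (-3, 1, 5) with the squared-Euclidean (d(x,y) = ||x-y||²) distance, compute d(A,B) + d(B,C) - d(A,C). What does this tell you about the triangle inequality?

d(A,B) = 5² + 6² + 1² = 62, d(B,C) = 8² + 6² + 5² = 125, d(A,C) = 3² + 0² + 4² = 25.
d(A,B) + d(B,C) - d(A,C) = 62 + 125 - 25 = 187 - 25 = 162. This is ≥ 0, so the triangle inequality holds for these points.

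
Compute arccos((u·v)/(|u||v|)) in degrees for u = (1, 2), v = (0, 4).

With u = (1, 2), v = (0, 4):
u·v = 1·0 + 2·4 = 0 + 8 = 8.
|u| = √(1² + 2²) = √5, |v| = √(0² + 4²) = √16, so |u||v| = √(5·16) = √80.
cos θ = (u·v)/(|u||v|) = 8/√80 ≈ 0.894427
θ = arccos(0.894427) ≈ 26.57°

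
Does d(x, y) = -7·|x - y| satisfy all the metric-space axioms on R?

No. With c = -7 < 0, d fails non-negativity: d(5, 13) = -7·|5 - 13| = -7·8 = -56 < 0.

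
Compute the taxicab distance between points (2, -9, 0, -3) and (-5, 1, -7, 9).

Σ|x_i - y_i| = |2 - (-5)| + |-9 - 1| + |0 - (-7)| + |-3 - 9| = 7 + 10 + 7 + 12 = 36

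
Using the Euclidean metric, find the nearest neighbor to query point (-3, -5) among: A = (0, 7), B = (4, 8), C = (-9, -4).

Distances: d(A) ≈ 12.3693, d(B) ≈ 14.7648, d(C) ≈ 6.0828. Nearest: C = (-9, -4) with distance 6.0828.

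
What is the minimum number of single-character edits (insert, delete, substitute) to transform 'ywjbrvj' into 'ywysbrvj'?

Let D[i][j] be the edit distance between the first i characters of 'ywjbrvj' and the first j characters of 'ywysbrvj', with D[i][0] = i, D[0][j] = j, and D[i][j] = D[i-1][j-1] if the characters match, else 1 + min(D[i-1][j], D[i][j-1], D[i-1][j-1]). Filling the table (rows: prefixes of 'ywjbrvj', columns: prefixes of 'ywysbrvj'):
     ε  y  w  y  s  b  r  v  j
  ε  0  1  2  3  4  5  6  7  8
  y  1  0  1  2  3  4  5  6  7
  w  2  1  0  1  2  3  4  5  6
  j  3  2  1  1  2  3  4  5  5
  b  4  3  2  2  2  2  3  4  5
  r  5  4  3  3  3  3  2  3  4
  v  6  5  4  4  4  4  3  2  3
  j  7  6  5  5  5  5  4  3  2
The bottom-right entry gives D[7][8] = 2, so no sequence of fewer than 2 edits works. Backtracking through the table gives one optimal edit sequence (2 edits):
  ywjbrvj → ywyjbrvj (ins y @3)
  ywyjbrvj → ywysbrvj (sub j→s @4)
Edit distance = 2.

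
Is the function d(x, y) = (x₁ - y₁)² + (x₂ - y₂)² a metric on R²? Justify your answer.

No. The squared Euclidean distance fails the triangle inequality. Counterexample: x = (0, 0), y = (2, 2), z = (4, 4). d(x,z) = 4² + 4² = 32, but d(x,y) + d(y,z) = (2² + 2²) + (2² + 2²) = 8 + 8 = 16. Since 32 > 16, the triangle inequality is violated. (Note: √d, the ordinary Euclidean distance, IS a metric.)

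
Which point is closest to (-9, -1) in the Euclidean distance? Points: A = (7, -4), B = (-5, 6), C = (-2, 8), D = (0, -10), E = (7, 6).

Distances: d(A) ≈ 16.2788, d(B) ≈ 8.0623, d(C) ≈ 11.4018, d(D) ≈ 12.7279, d(E) ≈ 17.4642. Nearest: B = (-5, 6) with distance 8.0623.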